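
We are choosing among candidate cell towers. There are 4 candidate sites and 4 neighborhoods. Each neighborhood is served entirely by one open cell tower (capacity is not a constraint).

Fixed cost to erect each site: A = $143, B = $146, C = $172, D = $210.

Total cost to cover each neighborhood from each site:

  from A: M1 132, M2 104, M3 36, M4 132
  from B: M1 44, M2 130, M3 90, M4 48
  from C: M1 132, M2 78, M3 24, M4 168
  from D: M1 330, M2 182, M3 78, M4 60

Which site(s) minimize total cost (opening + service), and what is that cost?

For any fixed open set, each neighborhood goes to its cheapest open site; total = fixed + service.
{B}: M1→B 44, M2→B 130, M3→B 90, M4→B 48. Service 312; fixed 146; total 458.
{B, C}: service 194 + fixed 318 = 512
{A, B}: service 232 + fixed 289 = 521
{A, B, C, D}: service 194 + fixed 671 = 865
No other subset beats 458.

Open B only; minimum total cost 458.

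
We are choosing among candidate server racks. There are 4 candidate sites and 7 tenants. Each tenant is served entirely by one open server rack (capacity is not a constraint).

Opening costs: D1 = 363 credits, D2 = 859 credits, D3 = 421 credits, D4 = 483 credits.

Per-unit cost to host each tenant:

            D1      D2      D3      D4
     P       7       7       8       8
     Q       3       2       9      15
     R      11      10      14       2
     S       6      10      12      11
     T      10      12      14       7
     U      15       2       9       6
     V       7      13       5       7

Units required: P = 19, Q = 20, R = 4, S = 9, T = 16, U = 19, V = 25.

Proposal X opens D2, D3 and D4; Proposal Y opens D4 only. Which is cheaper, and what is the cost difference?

Proposal Y is cheaper by 866.

Proposal X: {D2, D3, D4}: P→D2 7·19=133, Q→D2 2·20=40, R→D4 2·4=8, S→D2 10·9=90, T→D4 7·16=112, U→D2 2·19=38, V→D3 5·25=125. Service 546; fixed 1763; total 2309.
Proposal Y: {D4}: P→D4 8·19=152, Q→D4 15·20=300, R→D4 2·4=8, S→D4 11·9=99, T→D4 7·16=112, U→D4 6·19=114, V→D4 7·25=175. Service 960; fixed 483; total 1443.
Difference: |2309 − 1443| = 866.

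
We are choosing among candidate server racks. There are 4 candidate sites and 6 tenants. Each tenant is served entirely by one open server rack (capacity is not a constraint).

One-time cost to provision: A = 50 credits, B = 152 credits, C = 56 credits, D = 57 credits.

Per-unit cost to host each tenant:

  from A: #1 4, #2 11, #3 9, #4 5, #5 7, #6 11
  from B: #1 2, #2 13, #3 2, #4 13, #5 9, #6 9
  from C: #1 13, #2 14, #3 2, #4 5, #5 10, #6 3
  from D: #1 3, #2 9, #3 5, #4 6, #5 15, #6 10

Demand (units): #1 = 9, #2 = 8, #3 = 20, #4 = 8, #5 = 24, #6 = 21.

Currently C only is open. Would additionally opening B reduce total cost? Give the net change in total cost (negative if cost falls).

Current service cost with {C}: 612.
Adding B: each tenant re-picks its cheapest; new service cost 481, saving 131.
Extra fixed cost: 152. Net change = 152 − 131 = 21.
(Totals: 668 → 689.)

No — net change +21 (cost rises by 21).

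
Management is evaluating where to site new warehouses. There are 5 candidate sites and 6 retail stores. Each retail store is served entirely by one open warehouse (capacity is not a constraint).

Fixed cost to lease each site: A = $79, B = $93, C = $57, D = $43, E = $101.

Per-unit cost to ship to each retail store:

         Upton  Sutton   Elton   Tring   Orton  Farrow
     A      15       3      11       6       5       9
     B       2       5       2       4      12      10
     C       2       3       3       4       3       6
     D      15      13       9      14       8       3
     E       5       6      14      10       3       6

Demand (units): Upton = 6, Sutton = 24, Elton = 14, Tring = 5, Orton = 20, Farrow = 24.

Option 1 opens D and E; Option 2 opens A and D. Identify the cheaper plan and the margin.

Option 1: {D, E}: Upton→E 5·6=30, Sutton→E 6·24=144, Elton→D 9·14=126, Tring→E 10·5=50, Orton→E 3·20=60, Farrow→D 3·24=72. Service 482; fixed 144; total 626.
Option 2: {A, D}: Upton→A 15·6=90, Sutton→A 3·24=72, Elton→D 9·14=126, Tring→A 6·5=30, Orton→A 5·20=100, Farrow→D 3·24=72. Service 490; fixed 122; total 612.
Difference: |626 − 612| = 14.

Option 2 is cheaper by 14.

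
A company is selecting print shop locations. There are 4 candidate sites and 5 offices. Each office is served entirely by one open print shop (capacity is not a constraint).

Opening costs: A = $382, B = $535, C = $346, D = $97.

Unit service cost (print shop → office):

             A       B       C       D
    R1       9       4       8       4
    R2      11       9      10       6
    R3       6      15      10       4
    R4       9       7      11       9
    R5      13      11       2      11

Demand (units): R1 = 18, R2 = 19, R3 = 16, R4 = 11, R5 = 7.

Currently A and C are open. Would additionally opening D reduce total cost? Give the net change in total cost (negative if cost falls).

Yes — net change −83 (cost falls by 83).

Current service cost with {A, C}: 543.
Adding D: each office re-picks its cheapest; new service cost 363, saving 180.
Extra fixed cost: 97. Net change = 97 − 180 = -83.
(Totals: 1271 → 1188.)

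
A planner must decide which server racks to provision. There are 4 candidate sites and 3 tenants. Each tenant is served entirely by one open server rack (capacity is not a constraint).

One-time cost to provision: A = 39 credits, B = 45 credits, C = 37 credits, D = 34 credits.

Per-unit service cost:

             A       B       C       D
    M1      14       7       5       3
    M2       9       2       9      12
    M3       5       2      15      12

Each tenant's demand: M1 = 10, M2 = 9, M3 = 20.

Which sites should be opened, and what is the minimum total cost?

Open B and D; minimum total cost 167.

For any fixed open set, each tenant goes to its cheapest open site; total = fixed + service.
{B, D}: M1→D 3·10=30, M2→B 2·9=18, M3→B 2·20=40. Service 88; fixed 79; total 167.
{B}: service 128 + fixed 45 = 173
{B, C}: service 108 + fixed 82 = 190
{A, B, C, D}: M1→D 3·10=30, M2→B 2·9=18, M3→B 2·20=40. Service 88; fixed 155; total 243.
No other subset beats 167.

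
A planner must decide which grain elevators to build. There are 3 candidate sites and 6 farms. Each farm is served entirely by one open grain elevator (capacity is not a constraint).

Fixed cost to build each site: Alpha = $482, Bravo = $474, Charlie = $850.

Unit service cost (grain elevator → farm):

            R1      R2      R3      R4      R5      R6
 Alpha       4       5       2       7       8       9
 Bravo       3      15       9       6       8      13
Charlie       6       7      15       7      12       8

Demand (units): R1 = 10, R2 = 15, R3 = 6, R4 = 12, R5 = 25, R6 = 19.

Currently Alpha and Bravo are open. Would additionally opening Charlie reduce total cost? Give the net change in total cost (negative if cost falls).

No — net change +831 (cost rises by 831).

Current service cost with {Alpha, Bravo}: 560.
Adding Charlie: each farm re-picks its cheapest; new service cost 541, saving 19.
Extra fixed cost: 850. Net change = 850 − 19 = 831.
(Totals: 1516 → 2347.)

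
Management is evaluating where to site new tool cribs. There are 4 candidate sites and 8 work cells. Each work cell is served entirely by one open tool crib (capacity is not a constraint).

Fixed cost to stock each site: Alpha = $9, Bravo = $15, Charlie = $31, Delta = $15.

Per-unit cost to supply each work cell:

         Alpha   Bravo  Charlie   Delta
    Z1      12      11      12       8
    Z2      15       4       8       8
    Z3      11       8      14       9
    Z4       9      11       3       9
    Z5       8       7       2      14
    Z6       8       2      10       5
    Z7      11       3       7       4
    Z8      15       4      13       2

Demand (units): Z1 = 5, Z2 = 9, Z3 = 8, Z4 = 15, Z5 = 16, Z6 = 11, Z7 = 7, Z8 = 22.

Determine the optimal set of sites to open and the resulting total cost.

For any fixed open set, each work cell goes to its cheapest open site; total = fixed + service.
{Bravo, Charlie, Delta}: Z1→Delta 8·5=40, Z2→Bravo 4·9=36, Z3→Bravo 8·8=64, Z4→Charlie 3·15=45, Z5→Charlie 2·16=32, Z6→Bravo 2·11=22, Z7→Bravo 3·7=21, Z8→Delta 2·22=44. Service 304; fixed 61; total 365.
{Alpha, Bravo, Charlie, Delta}: Z1→Delta 8·5=40, Z2→Bravo 4·9=36, Z3→Bravo 8·8=64, Z4→Charlie 3·15=45, Z5→Charlie 2·16=32, Z6→Bravo 2·11=22, Z7→Bravo 3·7=21, Z8→Delta 2·22=44. Service 304; fixed 70; total 374.
{Bravo, Charlie}: service 363 + fixed 46 = 409
{Alpha}: Z1→Alpha 12·5=60, Z2→Alpha 15·9=135, Z3→Alpha 11·8=88, Z4→Alpha 9·15=135, Z5→Alpha 8·16=128, Z6→Alpha 8·11=88, Z7→Alpha 11·7=77, Z8→Alpha 15·22=330. Service 1041; fixed 9; total 1050.
No other subset beats 365.

Open Bravo, Charlie and Delta; minimum total cost 365.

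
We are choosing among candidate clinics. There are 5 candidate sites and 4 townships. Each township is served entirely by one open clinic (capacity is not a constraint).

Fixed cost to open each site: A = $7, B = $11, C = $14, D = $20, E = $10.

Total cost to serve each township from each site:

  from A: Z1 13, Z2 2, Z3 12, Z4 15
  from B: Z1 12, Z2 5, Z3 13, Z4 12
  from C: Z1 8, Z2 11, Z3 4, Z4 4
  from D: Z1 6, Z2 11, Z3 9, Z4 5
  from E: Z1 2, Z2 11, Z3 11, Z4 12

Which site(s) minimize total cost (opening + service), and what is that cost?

For any fixed open set, each township goes to its cheapest open site; total = fixed + service.
{A, C}: Z1→C 8, Z2→A 2, Z3→C 4, Z4→C 4. Service 18; fixed 21; total 39.
{C}: Z1→C 8, Z2→C 11, Z3→C 4, Z4→C 4. Service 27; fixed 14; total 41.
{A, C, E}: Z1→E 2, Z2→A 2, Z3→C 4, Z4→C 4. Service 12; fixed 31; total 43.
{A, B, C, D, E}: Z1→E 2, Z2→A 2, Z3→C 4, Z4→C 4. Service 12; fixed 62; total 74.
No other subset beats 39.

Open A and C; minimum total cost 39.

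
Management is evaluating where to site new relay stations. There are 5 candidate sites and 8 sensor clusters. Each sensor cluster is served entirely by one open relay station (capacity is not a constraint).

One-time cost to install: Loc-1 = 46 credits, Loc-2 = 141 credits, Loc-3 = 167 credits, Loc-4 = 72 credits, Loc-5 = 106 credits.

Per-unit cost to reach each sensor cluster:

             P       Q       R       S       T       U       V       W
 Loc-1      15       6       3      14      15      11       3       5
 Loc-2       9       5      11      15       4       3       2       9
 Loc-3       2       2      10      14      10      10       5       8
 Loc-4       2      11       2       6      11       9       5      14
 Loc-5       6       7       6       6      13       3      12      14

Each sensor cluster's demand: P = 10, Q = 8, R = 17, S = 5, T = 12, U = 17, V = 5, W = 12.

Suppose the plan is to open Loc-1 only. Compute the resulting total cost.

Each sensor cluster is assigned to its cheapest site among the open ones.
{Loc-1}: P→Loc-1 15·10=150, Q→Loc-1 6·8=48, R→Loc-1 3·17=51, S→Loc-1 14·5=70, T→Loc-1 15·12=180, U→Loc-1 11·17=187, V→Loc-1 3·5=15, W→Loc-1 5·12=60. Service 761; fixed 46; total 807.

Total cost: 807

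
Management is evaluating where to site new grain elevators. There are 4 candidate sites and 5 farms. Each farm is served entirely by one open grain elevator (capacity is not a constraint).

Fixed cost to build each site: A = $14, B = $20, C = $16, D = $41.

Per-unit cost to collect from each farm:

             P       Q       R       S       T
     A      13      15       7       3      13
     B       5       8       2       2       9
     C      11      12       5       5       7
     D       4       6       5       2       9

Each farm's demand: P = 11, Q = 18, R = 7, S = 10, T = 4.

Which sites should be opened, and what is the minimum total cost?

Open B and D; minimum total cost 283.

For any fixed open set, each farm goes to its cheapest open site; total = fixed + service.
{B, D}: P→D 4·11=44, Q→D 6·18=108, R→B 2·7=14, S→B 2·10=20, T→B 9·4=36. Service 222; fixed 61; total 283.
{D}: P→D 4·11=44, Q→D 6·18=108, R→D 5·7=35, S→D 2·10=20, T→D 9·4=36. Service 243; fixed 41; total 284.
{B}: service 269 + fixed 20 = 289
{A, B, C, D}: service 214 + fixed 91 = 305
(All 15 nonempty subsets were checked; B and D is lowest.)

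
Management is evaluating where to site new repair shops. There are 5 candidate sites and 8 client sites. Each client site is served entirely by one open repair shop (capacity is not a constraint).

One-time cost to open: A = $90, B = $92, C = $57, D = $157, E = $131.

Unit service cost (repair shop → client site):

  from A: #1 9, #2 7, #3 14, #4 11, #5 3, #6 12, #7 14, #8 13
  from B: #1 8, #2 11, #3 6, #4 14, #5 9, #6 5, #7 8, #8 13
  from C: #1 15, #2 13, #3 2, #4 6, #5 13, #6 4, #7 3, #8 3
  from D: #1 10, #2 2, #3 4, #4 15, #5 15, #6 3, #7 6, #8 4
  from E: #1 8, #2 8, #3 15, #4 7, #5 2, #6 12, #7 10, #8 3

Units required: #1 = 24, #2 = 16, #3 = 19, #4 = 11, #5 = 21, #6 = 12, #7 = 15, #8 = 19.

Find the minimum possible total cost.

For any fixed open set, each client site goes to its cheapest open site; total = fixed + service.
{A, C}: #1→A 9·24=216, #2→A 7·16=112, #3→C 2·19=38, #4→C 6·11=66, #5→A 3·21=63, #6→C 4·12=48, #7→C 3·15=45, #8→C 3·19=57. Service 645; fixed 147; total 792.
{C, E}: service 616 + fixed 188 = 804
{C, D, E}: service 508 + fixed 345 = 853
{A, B, C, D, E}: service 508 + fixed 527 = 1035
No other subset beats 792.

Minimum total cost: 792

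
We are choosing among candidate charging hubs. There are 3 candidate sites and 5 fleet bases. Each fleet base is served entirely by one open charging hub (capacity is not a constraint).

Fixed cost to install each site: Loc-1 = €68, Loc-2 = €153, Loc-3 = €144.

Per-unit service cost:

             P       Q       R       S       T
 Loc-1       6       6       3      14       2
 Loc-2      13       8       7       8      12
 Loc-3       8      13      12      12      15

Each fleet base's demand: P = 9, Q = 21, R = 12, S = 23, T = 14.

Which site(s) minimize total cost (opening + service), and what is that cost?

Open Loc-1 only; minimum total cost 634.

For any fixed open set, each fleet base goes to its cheapest open site; total = fixed + service.
{Loc-1}: P→Loc-1 6·9=54, Q→Loc-1 6·21=126, R→Loc-1 3·12=36, S→Loc-1 14·23=322, T→Loc-1 2·14=28. Service 566; fixed 68; total 634.
{Loc-1, Loc-2}: P→Loc-1 6·9=54, Q→Loc-1 6·21=126, R→Loc-1 3·12=36, S→Loc-2 8·23=184, T→Loc-1 2·14=28. Service 428; fixed 221; total 649.
{Loc-1, Loc-3}: P→Loc-1 6·9=54, Q→Loc-1 6·21=126, R→Loc-1 3·12=36, S→Loc-3 12·23=276, T→Loc-1 2·14=28. Service 520; fixed 212; total 732.
{Loc-1, Loc-2, Loc-3}: service 428 + fixed 365 = 793
No other subset beats 634.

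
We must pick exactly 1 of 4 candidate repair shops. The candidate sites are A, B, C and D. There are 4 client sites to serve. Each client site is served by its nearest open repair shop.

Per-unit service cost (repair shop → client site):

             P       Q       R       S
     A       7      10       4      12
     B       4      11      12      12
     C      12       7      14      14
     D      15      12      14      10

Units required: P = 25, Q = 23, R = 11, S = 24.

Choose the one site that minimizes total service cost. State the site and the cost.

With exactly 1 open, each client site uses its cheapest among the chosen.
{A}: P→A 7·25=175, Q→A 10·23=230, R→A 4·11=44, S→A 12·24=288. Service cost 737.
{B}: service cost 773
{C}: service cost 951
Among all 4 size-1 choices, {A} is lowest.

Choose A only; total service cost 737.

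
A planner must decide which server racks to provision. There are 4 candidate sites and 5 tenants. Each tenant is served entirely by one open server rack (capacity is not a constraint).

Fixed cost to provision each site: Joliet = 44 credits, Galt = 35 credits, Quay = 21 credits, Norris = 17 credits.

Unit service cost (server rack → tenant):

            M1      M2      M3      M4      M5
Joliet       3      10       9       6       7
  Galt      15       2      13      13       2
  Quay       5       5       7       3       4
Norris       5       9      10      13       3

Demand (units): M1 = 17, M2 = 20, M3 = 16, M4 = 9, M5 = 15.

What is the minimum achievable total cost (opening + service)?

Minimum total cost: 350

For any fixed open set, each tenant goes to its cheapest open site; total = fixed + service.
{Galt, Quay}: M1→Quay 5·17=85, M2→Galt 2·20=40, M3→Quay 7·16=112, M4→Quay 3·9=27, M5→Galt 2·15=30. Service 294; fixed 56; total 350.
{Joliet, Galt, Quay}: service 260 + fixed 100 = 360
{Galt, Quay, Norris}: M1→Quay 5·17=85, M2→Galt 2·20=40, M3→Quay 7·16=112, M4→Quay 3·9=27, M5→Galt 2·15=30. Service 294; fixed 73; total 367.
{Joliet, Galt, Quay, Norris}: service 260 + fixed 117 = 377
No other subset beats 350.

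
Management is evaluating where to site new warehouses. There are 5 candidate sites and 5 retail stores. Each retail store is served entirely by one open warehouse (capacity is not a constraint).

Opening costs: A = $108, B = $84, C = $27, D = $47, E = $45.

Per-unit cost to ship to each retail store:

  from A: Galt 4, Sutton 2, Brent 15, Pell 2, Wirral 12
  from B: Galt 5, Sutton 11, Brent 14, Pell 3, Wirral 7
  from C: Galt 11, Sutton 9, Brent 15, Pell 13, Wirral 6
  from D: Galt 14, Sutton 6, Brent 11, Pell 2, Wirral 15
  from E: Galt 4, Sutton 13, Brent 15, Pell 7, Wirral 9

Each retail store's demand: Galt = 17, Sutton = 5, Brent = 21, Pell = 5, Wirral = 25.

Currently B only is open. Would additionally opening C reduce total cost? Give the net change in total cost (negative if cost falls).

Yes — net change −8 (cost falls by 8).

Current service cost with {B}: 624.
Adding C: each retail store re-picks its cheapest; new service cost 589, saving 35.
Extra fixed cost: 27. Net change = 27 − 35 = -8.
(Totals: 708 → 700.)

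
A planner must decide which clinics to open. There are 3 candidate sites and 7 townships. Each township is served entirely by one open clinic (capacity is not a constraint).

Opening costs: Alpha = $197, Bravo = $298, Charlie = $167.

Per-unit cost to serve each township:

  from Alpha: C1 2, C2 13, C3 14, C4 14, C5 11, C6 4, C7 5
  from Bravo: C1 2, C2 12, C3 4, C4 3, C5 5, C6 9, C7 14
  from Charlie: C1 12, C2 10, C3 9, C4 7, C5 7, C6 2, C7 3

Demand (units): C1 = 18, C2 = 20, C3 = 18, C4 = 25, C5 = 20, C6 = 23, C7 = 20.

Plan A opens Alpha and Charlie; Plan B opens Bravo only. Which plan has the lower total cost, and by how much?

Plan A: {Alpha, Charlie}: C1→Alpha 2·18=36, C2→Charlie 10·20=200, C3→Charlie 9·18=162, C4→Charlie 7·25=175, C5→Charlie 7·20=140, C6→Charlie 2·23=46, C7→Charlie 3·20=60. Service 819; fixed 364; total 1183.
Plan B: {Bravo}: C1→Bravo 2·18=36, C2→Bravo 12·20=240, C3→Bravo 4·18=72, C4→Bravo 3·25=75, C5→Bravo 5·20=100, C6→Bravo 9·23=207, C7→Bravo 14·20=280. Service 1010; fixed 298; total 1308.
Difference: |1183 − 1308| = 125.

Plan A is cheaper by 125.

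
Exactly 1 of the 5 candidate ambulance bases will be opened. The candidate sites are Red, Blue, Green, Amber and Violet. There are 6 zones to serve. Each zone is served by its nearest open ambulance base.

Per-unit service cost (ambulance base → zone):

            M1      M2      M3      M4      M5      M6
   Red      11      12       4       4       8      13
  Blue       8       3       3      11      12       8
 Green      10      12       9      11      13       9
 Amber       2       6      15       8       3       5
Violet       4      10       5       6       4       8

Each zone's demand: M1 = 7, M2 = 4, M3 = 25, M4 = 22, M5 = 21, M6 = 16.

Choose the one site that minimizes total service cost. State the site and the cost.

With exactly 1 open, each zone uses its cheapest among the chosen.
{Violet}: M1→Violet 4·7=28, M2→Violet 10·4=40, M3→Violet 5·25=125, M4→Violet 6·22=132, M5→Violet 4·21=84, M6→Violet 8·16=128. Service cost 537.
{Red}: service cost 689
{Amber}: service cost 732
Among all 5 size-1 choices, {Violet} is lowest.

Choose Violet only; total service cost 537.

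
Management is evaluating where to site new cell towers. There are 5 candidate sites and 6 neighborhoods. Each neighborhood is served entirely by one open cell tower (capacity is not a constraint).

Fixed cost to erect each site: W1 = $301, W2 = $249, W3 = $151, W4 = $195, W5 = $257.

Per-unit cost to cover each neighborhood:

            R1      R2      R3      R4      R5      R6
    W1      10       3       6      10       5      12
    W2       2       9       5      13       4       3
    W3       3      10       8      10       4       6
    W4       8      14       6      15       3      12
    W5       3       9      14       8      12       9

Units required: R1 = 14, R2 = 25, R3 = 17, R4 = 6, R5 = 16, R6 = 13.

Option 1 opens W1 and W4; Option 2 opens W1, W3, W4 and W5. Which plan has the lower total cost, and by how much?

Option 1: {W1, W4}: R1→W4 8·14=112, R2→W1 3·25=75, R3→W1 6·17=102, R4→W1 10·6=60, R5→W4 3·16=48, R6→W1 12·13=156. Service 553; fixed 496; total 1049.
Option 2: {W1, W3, W4, W5}: R1→W3 3·14=42, R2→W1 3·25=75, R3→W1 6·17=102, R4→W5 8·6=48, R5→W4 3·16=48, R6→W3 6·13=78. Service 393; fixed 904; total 1297.
Difference: |1049 − 1297| = 248.

Option 1 is cheaper by 248.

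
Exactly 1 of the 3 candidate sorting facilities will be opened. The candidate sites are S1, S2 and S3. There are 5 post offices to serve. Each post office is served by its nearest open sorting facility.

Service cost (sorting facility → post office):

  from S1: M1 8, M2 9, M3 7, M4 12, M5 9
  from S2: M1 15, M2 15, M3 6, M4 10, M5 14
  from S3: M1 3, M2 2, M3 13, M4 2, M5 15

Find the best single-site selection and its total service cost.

Choose S3 only; total service cost 35.

With exactly 1 open, each post office uses its cheapest among the chosen.
{S3}: M1→S3 3, M2→S3 2, M3→S3 13, M4→S3 2, M5→S3 15. Service cost 35.
{S1}: service cost 45
{S2}: service cost 60
Among all 3 size-1 choices, {S3} is lowest.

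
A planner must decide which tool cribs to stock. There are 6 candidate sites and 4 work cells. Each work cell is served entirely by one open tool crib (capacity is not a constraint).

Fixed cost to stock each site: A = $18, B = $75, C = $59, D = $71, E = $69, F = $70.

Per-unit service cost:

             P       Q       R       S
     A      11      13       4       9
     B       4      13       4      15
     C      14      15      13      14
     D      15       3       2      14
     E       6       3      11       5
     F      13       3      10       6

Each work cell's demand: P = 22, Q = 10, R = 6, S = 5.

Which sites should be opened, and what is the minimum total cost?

Open A and E; minimum total cost 298.

For any fixed open set, each work cell goes to its cheapest open site; total = fixed + service.
{A, E}: P→E 6·22=132, Q→E 3·10=30, R→A 4·6=24, S→E 5·5=25. Service 211; fixed 87; total 298.
{B, E}: P→B 4·22=88, Q→E 3·10=30, R→B 4·6=24, S→E 5·5=25. Service 167; fixed 144; total 311.
{B, F}: service 172 + fixed 145 = 317
{A, B, C, D, E, F}: service 155 + fixed 362 = 517
No other subset beats 298.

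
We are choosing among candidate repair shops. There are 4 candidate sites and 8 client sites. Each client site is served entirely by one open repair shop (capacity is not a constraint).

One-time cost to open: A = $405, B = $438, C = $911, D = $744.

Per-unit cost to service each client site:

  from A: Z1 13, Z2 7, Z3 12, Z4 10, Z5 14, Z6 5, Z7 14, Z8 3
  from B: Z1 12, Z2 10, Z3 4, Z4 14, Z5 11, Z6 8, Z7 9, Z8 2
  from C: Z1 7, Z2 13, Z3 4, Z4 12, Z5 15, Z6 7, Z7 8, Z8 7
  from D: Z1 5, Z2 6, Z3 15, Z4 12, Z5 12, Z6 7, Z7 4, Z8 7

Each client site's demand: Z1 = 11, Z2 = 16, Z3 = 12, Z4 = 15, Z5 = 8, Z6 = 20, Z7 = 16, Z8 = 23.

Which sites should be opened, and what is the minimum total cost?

Open B only; minimum total cost 1426.

For any fixed open set, each client site goes to its cheapest open site; total = fixed + service.
{B}: Z1→B 12·11=132, Z2→B 10·16=160, Z3→B 4·12=48, Z4→B 14·15=210, Z5→B 11·8=88, Z6→B 8·20=160, Z7→B 9·16=144, Z8→B 2·23=46. Service 988; fixed 438; total 1426.
{A}: service 1054 + fixed 405 = 1459
{A, B}: service 820 + fixed 843 = 1663
{A, B, C, D}: service 647 + fixed 2498 = 3145
No other subset beats 1426.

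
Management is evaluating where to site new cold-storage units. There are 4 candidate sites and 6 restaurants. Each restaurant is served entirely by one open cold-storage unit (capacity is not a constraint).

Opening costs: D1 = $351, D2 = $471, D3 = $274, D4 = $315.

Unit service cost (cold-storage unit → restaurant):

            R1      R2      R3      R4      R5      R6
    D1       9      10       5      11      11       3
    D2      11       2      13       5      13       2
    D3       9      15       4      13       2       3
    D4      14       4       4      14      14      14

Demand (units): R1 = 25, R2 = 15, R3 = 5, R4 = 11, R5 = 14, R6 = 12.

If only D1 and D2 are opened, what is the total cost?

Total cost: 1335

Each restaurant is assigned to its cheapest site among the open ones.
{D1, D2}: R1→D1 9·25=225, R2→D2 2·15=30, R3→D1 5·5=25, R4→D2 5·11=55, R5→D1 11·14=154, R6→D2 2·12=24. Service 513; fixed 822; total 1335.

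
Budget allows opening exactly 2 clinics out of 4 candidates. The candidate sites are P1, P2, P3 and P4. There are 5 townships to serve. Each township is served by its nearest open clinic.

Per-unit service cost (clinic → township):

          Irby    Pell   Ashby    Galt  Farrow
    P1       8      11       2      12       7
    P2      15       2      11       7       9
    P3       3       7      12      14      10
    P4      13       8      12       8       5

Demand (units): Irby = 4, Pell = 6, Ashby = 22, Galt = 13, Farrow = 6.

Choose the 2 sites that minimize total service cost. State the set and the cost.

Choose P1 and P2; total service cost 221.

With exactly 2 open, each township uses its cheapest among the chosen.
{P1, P2}: Irby→P1 8·4=32, Pell→P2 2·6=12, Ashby→P1 2·22=44, Galt→P2 7·13=91, Farrow→P1 7·6=42. Service cost 221.
{P1, P4}: service cost 258
{P1, P3}: service cost 296
Among all 6 size-2 choices, {P1, P2} is lowest.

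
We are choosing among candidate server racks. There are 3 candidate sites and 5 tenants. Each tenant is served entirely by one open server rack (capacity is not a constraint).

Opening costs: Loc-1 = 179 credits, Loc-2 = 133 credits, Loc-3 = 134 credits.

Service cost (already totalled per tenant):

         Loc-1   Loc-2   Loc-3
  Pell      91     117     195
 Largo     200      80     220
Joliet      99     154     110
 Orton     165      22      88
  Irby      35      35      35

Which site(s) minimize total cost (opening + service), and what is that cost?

For any fixed open set, each tenant goes to its cheapest open site; total = fixed + service.
{Loc-2}: Pell→Loc-2 117, Largo→Loc-2 80, Joliet→Loc-2 154, Orton→Loc-2 22, Irby→Loc-2 35. Service 408; fixed 133; total 541.
{Loc-2, Loc-3}: Pell→Loc-2 117, Largo→Loc-2 80, Joliet→Loc-3 110, Orton→Loc-2 22, Irby→Loc-2 35. Service 364; fixed 267; total 631.
{Loc-1, Loc-2}: Pell→Loc-1 91, Largo→Loc-2 80, Joliet→Loc-1 99, Orton→Loc-2 22, Irby→Loc-1 35. Service 327; fixed 312; total 639.
{Loc-1, Loc-2, Loc-3}: service 327 + fixed 446 = 773
No other subset beats 541.

Open Loc-2 only; minimum total cost 541.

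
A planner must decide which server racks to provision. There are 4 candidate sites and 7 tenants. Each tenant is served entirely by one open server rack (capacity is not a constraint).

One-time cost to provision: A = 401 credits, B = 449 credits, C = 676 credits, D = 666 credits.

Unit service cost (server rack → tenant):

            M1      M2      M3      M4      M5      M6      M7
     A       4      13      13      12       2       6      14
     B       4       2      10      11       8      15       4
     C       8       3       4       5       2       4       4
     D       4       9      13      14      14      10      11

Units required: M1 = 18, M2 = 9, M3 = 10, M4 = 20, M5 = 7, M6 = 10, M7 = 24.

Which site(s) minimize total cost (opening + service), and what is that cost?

Open C only; minimum total cost 1137.

For any fixed open set, each tenant goes to its cheapest open site; total = fixed + service.
{C}: M1→C 8·18=144, M2→C 3·9=27, M3→C 4·10=40, M4→C 5·20=100, M5→C 2·7=14, M6→C 4·10=40, M7→C 4·24=96. Service 461; fixed 676; total 1137.
{B}: service 712 + fixed 449 = 1161
{A}: service 969 + fixed 401 = 1370
{A, B, C, D}: M1→A 4·18=72, M2→B 2·9=18, M3→C 4·10=40, M4→C 5·20=100, M5→A 2·7=14, M6→C 4·10=40, M7→B 4·24=96. Service 380; fixed 2192; total 2572.
No other subset beats 1137.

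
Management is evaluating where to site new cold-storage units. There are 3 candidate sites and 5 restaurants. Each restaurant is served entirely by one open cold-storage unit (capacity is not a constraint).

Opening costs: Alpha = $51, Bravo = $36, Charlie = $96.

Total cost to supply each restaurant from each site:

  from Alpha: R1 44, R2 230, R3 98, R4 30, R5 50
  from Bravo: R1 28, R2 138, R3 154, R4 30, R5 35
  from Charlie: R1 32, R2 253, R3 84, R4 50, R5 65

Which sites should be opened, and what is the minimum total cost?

Open Alpha and Bravo; minimum total cost 416.

For any fixed open set, each restaurant goes to its cheapest open site; total = fixed + service.
{Alpha, Bravo}: R1→Bravo 28, R2→Bravo 138, R3→Alpha 98, R4→Alpha 30, R5→Bravo 35. Service 329; fixed 87; total 416.
{Bravo}: service 385 + fixed 36 = 421
{Bravo, Charlie}: R1→Bravo 28, R2→Bravo 138, R3→Charlie 84, R4→Bravo 30, R5→Bravo 35. Service 315; fixed 132; total 447.
{Alpha, Bravo, Charlie}: R1→Bravo 28, R2→Bravo 138, R3→Charlie 84, R4→Alpha 30, R5→Bravo 35. Service 315; fixed 183; total 498.
No other subset beats 416.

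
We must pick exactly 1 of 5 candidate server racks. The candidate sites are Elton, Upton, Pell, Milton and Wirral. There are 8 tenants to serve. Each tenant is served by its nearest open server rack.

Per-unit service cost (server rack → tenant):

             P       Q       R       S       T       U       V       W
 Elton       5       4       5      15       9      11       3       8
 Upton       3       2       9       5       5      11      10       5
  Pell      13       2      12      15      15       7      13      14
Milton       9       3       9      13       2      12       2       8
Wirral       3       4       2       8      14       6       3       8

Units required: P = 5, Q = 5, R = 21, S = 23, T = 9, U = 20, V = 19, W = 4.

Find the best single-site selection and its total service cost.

Choose Wirral only; total service cost 596.

With exactly 1 open, each tenant uses its cheapest among the chosen.
{Wirral}: P→Wirral 3·5=15, Q→Wirral 4·5=20, R→Wirral 2·21=42, S→Wirral 8·23=184, T→Wirral 14·9=126, U→Wirral 6·20=120, V→Wirral 3·19=57, W→Wirral 8·4=32. Service cost 596.
{Upton}: service cost 804
{Milton}: service cost 876
Among all 5 size-1 choices, {Wirral} is lowest.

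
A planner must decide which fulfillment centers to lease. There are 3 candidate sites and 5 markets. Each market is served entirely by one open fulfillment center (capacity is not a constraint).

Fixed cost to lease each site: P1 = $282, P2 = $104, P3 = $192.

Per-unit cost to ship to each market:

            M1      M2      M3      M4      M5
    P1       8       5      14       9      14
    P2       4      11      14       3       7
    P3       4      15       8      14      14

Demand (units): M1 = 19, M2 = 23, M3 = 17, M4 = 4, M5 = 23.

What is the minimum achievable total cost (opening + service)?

For any fixed open set, each market goes to its cheapest open site; total = fixed + service.
{P2}: M1→P2 4·19=76, M2→P2 11·23=253, M3→P2 14·17=238, M4→P2 3·4=12, M5→P2 7·23=161. Service 740; fixed 104; total 844.
{P2, P3}: service 638 + fixed 296 = 934
{P1, P2}: M1→P2 4·19=76, M2→P1 5·23=115, M3→P1 14·17=238, M4→P2 3·4=12, M5→P2 7·23=161. Service 602; fixed 386; total 988.
{P1, P2, P3}: M1→P2 4·19=76, M2→P1 5·23=115, M3→P3 8·17=136, M4→P2 3·4=12, M5→P2 7·23=161. Service 500; fixed 578; total 1078.
No other subset beats 844.

Minimum total cost: 844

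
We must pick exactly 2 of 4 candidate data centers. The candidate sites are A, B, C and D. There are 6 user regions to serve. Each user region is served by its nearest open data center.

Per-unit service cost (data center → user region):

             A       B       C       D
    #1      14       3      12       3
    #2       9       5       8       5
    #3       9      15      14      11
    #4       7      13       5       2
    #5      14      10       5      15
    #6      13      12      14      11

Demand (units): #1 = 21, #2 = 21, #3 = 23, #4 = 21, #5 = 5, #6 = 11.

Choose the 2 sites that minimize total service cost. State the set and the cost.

With exactly 2 open, each user region uses its cheapest among the chosen.
{A, D}: #1→D 3·21=63, #2→D 5·21=105, #3→A 9·23=207, #4→D 2·21=42, #5→A 14·5=70, #6→D 11·11=121. Service cost 608.
{C, D}: service cost 609
{B, D}: service cost 634
Among all 6 size-2 choices, {A, D} is lowest.

Choose A and D; total service cost 608.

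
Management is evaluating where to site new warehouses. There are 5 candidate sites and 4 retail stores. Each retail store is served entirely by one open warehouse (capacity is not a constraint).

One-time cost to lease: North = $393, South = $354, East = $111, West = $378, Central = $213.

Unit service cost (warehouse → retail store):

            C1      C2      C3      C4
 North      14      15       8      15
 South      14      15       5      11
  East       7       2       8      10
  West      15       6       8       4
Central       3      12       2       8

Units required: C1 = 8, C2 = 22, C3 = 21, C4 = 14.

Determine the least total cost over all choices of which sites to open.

Minimum total cost: 519

For any fixed open set, each retail store goes to its cheapest open site; total = fixed + service.
{East}: C1→East 7·8=56, C2→East 2·22=44, C3→East 8·21=168, C4→East 10·14=140. Service 408; fixed 111; total 519.
{East, Central}: C1→Central 3·8=24, C2→East 2·22=44, C3→Central 2·21=42, C4→Central 8·14=112. Service 222; fixed 324; total 546.
{Central}: service 442 + fixed 213 = 655
{North, South, East, West, Central}: C1→Central 3·8=24, C2→East 2·22=44, C3→Central 2·21=42, C4→West 4·14=56. Service 166; fixed 1449; total 1615.
No other subset beats 519.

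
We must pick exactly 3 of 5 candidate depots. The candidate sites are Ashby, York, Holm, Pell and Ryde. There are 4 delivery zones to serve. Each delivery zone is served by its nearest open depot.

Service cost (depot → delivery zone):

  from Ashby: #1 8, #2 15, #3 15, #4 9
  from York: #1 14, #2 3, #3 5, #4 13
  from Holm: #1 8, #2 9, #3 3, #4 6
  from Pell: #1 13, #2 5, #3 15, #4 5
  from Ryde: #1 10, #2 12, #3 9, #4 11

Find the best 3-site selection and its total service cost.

Choose York, Holm and Pell; total service cost 19.

With exactly 3 open, each delivery zone uses its cheapest among the chosen.
{York, Holm, Pell}: #1→Holm 8, #2→York 3, #3→Holm 3, #4→Pell 5. Service cost 19.
{Ashby, York, Holm}: service cost 20
{York, Holm, Ryde}: service cost 20
Among all 10 size-3 choices, {York, Holm, Pell} is lowest.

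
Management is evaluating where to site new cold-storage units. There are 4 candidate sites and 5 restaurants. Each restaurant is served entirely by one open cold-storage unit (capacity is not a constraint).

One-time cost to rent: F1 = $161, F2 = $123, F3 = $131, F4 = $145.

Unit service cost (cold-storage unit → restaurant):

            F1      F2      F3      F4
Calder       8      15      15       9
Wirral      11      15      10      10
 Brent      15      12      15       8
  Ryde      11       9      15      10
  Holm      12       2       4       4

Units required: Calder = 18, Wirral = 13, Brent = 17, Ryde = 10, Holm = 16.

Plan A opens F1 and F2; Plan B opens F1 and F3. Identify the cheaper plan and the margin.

Plan A: {F1, F2}: Calder→F1 8·18=144, Wirral→F1 11·13=143, Brent→F2 12·17=204, Ryde→F2 9·10=90, Holm→F2 2·16=32. Service 613; fixed 284; total 897.
Plan B: {F1, F3}: Calder→F1 8·18=144, Wirral→F3 10·13=130, Brent→F1 15·17=255, Ryde→F1 11·10=110, Holm→F3 4·16=64. Service 703; fixed 292; total 995.
Difference: |897 − 995| = 98.

Plan A is cheaper by 98.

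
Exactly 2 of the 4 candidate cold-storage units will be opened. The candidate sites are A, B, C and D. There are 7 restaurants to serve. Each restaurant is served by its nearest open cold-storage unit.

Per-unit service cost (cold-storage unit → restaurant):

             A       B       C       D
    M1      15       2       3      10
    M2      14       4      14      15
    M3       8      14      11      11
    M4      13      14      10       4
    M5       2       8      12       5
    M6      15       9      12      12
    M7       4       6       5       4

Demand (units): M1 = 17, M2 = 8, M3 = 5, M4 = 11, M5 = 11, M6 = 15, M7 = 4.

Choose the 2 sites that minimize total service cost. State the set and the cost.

With exactly 2 open, each restaurant uses its cheapest among the chosen.
{B, D}: M1→B 2·17=34, M2→B 4·8=32, M3→D 11·5=55, M4→D 4·11=44, M5→D 5·11=55, M6→B 9·15=135, M7→D 4·4=16. Service cost 371.
{A, B}: service cost 422
{B, C}: service cost 474
Among all 6 size-2 choices, {B, D} is lowest.

Choose B and D; total service cost 371.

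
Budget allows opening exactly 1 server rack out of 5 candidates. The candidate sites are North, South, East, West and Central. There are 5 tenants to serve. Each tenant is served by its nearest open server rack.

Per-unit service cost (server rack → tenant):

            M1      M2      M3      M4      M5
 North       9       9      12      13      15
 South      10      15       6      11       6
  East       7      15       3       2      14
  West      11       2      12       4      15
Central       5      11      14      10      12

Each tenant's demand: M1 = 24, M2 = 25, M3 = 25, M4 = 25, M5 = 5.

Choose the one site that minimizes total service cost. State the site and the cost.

With exactly 1 open, each tenant uses its cheapest among the chosen.
{East}: M1→East 7·24=168, M2→East 15·25=375, M3→East 3·25=75, M4→East 2·25=50, M5→East 14·5=70. Service cost 738.
{West}: service cost 789
{Central}: service cost 1055
Among all 5 size-1 choices, {East} is lowest.

Choose East only; total service cost 738.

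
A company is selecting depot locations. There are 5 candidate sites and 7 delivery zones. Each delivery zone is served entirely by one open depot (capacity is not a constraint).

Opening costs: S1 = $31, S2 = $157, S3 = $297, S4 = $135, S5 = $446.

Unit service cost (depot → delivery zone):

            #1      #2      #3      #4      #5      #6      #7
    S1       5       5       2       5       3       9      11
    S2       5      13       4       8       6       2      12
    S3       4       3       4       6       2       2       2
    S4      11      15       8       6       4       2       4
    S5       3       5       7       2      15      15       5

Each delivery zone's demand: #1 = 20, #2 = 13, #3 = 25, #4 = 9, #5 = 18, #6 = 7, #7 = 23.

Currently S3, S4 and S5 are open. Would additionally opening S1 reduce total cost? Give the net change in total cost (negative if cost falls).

Current service cost with {S3, S4, S5}: 313.
Adding S1: each delivery zone re-picks its cheapest; new service cost 263, saving 50.
Extra fixed cost: 31. Net change = 31 − 50 = -19.
(Totals: 1191 → 1172.)

Yes — net change −19 (cost falls by 19).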